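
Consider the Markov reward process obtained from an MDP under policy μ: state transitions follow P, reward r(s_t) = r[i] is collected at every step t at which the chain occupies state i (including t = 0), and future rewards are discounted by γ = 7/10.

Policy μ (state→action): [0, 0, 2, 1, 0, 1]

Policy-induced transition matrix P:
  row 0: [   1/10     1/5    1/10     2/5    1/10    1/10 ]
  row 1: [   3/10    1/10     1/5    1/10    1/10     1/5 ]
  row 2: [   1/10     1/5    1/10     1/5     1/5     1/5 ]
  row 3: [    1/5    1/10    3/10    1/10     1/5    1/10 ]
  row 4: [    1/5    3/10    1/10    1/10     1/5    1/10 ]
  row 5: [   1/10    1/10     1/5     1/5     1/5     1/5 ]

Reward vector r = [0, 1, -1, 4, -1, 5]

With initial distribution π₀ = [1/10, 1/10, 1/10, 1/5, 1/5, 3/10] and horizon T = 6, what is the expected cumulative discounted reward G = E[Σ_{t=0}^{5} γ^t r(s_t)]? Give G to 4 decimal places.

t=0: π = [0.1000, 0.1000, 0.1000, 0.2000, 0.2000, 0.3000], E[r] = 2.1000, γ^t·E[r] = 2.100000, running G = 2.100000
t=1: π = [0.1600, 0.1600, 0.1800, 0.1700, 0.1800, 0.1500], E[r] = 1.2300, γ^t·E[r] = 0.861000, running G = 2.961000
t=2: π = [0.1670, 0.1700, 0.1650, 0.1810, 0.1680, 0.1490], E[r] = 1.3060, γ^t·E[r] = 0.639940, running G = 3.600940
t=3: π = [0.1689, 0.1668, 0.1681, 0.1815, 0.1663, 0.1484], E[r] = 1.3004, γ^t·E[r] = 0.446037, running G = 4.046977
t=4: π = [0.1681, 0.1670, 0.1678, 0.1823, 0.1664, 0.1483], E[r] = 1.3036, γ^t·E[r] = 0.313004, running G = 4.359981
t=5: π = [0.1683, 0.1669, 0.1680, 0.1821, 0.1665, 0.1483], E[r] = 1.3022, γ^t·E[r] = 0.218858, running G = 4.578839

G = 4.5788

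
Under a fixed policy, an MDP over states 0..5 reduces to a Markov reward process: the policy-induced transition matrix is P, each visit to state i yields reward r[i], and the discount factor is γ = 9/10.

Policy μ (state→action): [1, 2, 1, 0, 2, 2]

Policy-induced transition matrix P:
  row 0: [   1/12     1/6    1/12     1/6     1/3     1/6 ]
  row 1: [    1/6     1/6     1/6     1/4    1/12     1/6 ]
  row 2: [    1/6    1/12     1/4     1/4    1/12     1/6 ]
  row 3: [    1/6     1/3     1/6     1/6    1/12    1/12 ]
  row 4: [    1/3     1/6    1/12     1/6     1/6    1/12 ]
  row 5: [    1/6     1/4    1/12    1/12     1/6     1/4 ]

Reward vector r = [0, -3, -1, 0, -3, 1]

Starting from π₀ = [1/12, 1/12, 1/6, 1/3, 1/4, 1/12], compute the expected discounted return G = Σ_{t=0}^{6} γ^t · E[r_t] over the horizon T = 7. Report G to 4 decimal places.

G = -5.4887

t=0: π = [0.0833, 0.0833, 0.1667, 0.3333, 0.2500, 0.0833], E[r] = -1.0833, γ^t·E[r] = -1.083333, running G = -1.083333
t=1: π = [0.2014, 0.2153, 0.1458, 0.1806, 0.1319, 0.1250], E[r] = -1.0625, γ^t·E[r] = -0.956250, running G = -2.039583
t=2: π = [0.1719, 0.1950, 0.1406, 0.1863, 0.1551, 0.1510], E[r] = -1.0399, γ^t·E[r] = -0.842344, running G = -2.881927
t=3: π = [0.1782, 0.1986, 0.1386, 0.1821, 0.1518, 0.1508], E[r] = -1.0390, γ^t·E[r] = -0.757406, running G = -3.639333
t=4: π = [0.1771, 0.1980, 0.1381, 0.1822, 0.1531, 0.1514], E[r] = -1.0401, γ^t·E[r] = -0.682422, running G = -4.321756
t=5: π = [0.1774, 0.1981, 0.1380, 0.1821, 0.1530, 0.1513], E[r] = -1.0401, γ^t·E[r] = -0.614158, running G = -4.935913
t=6: π = [0.1774, 0.1981, 0.1380, 0.1821, 0.1531, 0.1514], E[r] = -1.0402, γ^t·E[r] = -0.552791, running G = -5.488704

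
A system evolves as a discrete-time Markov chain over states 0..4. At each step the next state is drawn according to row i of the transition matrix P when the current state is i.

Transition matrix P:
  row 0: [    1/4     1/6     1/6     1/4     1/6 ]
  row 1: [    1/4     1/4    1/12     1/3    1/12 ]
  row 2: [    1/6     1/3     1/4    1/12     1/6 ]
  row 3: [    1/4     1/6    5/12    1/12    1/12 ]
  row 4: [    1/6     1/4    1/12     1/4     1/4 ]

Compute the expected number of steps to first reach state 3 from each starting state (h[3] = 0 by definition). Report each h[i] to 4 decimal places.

First-step conditioning: h[3] = 0; for i ≠ 3, h[i] = 1 + Σ_k P[i][k]·h[k].
  h[0] = 1 + 1/4·h[0] + 1/6·h[1] + 1/6·h[2] + 1/6·h[4]
  h[1] = 1 + 1/4·h[0] + 1/4·h[1] + 1/12·h[2] + 1/12·h[4]
  h[2] = 1 + 1/6·h[0] + 1/3·h[1] + 1/4·h[2] + 1/6·h[4]
  h[4] = 1 + 1/6·h[0] + 1/4·h[1] + 1/12·h[2] + 1/4·h[4]
Solving the 4×4 linear system over states ≠ 3 gives exactly h = [2724/665, 2442/665, 3168/665, 0, 2658/665] (h[3] = 0 is the target).

h = [4.0962, 3.6722, 4.7639, 0.0000, 3.9970]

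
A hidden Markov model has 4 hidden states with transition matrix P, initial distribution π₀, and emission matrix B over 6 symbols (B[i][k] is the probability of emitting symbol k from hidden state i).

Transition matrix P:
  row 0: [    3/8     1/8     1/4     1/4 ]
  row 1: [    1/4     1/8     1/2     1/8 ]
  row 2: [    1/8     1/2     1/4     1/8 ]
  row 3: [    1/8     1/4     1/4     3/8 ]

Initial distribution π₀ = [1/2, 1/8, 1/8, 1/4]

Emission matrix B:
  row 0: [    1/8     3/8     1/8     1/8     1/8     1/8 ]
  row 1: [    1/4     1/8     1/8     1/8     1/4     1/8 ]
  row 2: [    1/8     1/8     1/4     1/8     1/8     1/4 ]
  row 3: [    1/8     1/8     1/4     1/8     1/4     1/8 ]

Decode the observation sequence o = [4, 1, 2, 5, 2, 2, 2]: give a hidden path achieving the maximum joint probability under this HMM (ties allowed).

path = [0, 0, 2, 1, 2, 1, 2]

t=0: δ = [6.250e-02, 3.125e-02, 1.562e-02, 6.250e-02]  (obs o_0=4)
t=1: δ = [8.789e-03, 1.953e-03, 1.953e-03, 2.930e-03]  ψ = [0, 3, 0, 3]  (obs o_1=1)
t=2: δ = [4.120e-04, 1.373e-04, 5.493e-04, 5.493e-04]  ψ = [0, 0, 0, 0]  (obs o_2=2)
t=3: δ = [1.931e-05, 3.433e-05, 3.433e-05, 2.575e-05]  ψ = [0, 2, 2, 3]  (obs o_3=5)
t=4: δ = [1.073e-06, 2.146e-06, 4.292e-06, 2.414e-06]  ψ = [1, 2, 1, 3]  (obs o_4=2)
t=5: δ = [6.706e-08, 2.682e-07, 2.682e-07, 2.263e-07]  ψ = [1, 2, 1, 3]  (obs o_5=2)
t=6: δ = [8.382e-09, 1.676e-08, 3.353e-08, 2.122e-08]  ψ = [1, 2, 1, 3]  (obs o_6=2)
backtrack: best end state = 2; path = [0, 0, 2, 1, 2, 1, 2]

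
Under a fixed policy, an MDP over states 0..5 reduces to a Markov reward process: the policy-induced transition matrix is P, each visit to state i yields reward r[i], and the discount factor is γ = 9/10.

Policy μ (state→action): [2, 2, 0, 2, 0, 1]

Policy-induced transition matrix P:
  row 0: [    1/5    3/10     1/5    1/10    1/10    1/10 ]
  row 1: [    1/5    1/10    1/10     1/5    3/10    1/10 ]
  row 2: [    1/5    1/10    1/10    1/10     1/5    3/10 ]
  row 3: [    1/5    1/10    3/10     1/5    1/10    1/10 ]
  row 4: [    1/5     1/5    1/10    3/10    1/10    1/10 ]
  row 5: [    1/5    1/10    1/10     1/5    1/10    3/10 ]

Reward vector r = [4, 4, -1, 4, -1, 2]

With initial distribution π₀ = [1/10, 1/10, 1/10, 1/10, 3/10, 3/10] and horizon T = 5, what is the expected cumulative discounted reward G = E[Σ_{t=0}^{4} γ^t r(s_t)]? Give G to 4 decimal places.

G = 8.2383

t=0: π = [0.1000, 0.1000, 0.1000, 0.1000, 0.3000, 0.3000], E[r] = 1.4000, γ^t·E[r] = 1.400000, running G = 1.400000
t=1: π = [0.2000, 0.1500, 0.1300, 0.2100, 0.1300, 0.1800], E[r] = 2.3400, γ^t·E[r] = 2.106000, running G = 3.506000
t=2: π = [0.2000, 0.1530, 0.1620, 0.1800, 0.1430, 0.1620], E[r] = 2.1510, γ^t·E[r] = 1.742310, running G = 5.248310
t=3: π = [0.2000, 0.1543, 0.1560, 0.1781, 0.1468, 0.1648], E[r] = 2.1564, γ^t·E[r] = 1.572016, running G = 6.820326
t=4: π = [0.2000, 0.1547, 0.1556, 0.1791, 0.1465, 0.1642], E[r] = 2.1613, γ^t·E[r] = 1.418016, running G = 8.238341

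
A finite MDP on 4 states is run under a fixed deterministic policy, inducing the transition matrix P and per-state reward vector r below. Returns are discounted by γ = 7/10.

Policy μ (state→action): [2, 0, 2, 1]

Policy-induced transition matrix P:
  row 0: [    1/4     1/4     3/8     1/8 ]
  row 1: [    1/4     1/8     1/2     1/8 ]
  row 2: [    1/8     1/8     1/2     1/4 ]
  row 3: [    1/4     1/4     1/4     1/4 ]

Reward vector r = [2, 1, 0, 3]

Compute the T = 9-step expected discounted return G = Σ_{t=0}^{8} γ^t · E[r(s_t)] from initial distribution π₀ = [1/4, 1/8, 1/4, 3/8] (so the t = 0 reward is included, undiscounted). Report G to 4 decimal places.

G = 4.3900

t=0: π = [0.2500, 0.1250, 0.2500, 0.3750], E[r] = 1.7500, γ^t·E[r] = 1.750000, running G = 1.750000
t=1: π = [0.2188, 0.2031, 0.3750, 0.2031], E[r] = 1.2500, γ^t·E[r] = 0.875000, running G = 2.625000
t=2: π = [0.2031, 0.1777, 0.4219, 0.1973], E[r] = 1.1758, γ^t·E[r] = 0.576133, running G = 3.201133
t=3: π = [0.1973, 0.1750, 0.4253, 0.2024], E[r] = 1.1768, γ^t·E[r] = 0.403628, running G = 3.604761
t=4: π = [0.1968, 0.1750, 0.4247, 0.2035], E[r] = 1.1790, γ^t·E[r] = 0.283082, running G = 3.887843
t=5: π = [0.1969, 0.1750, 0.4245, 0.2035], E[r] = 1.1794, γ^t·E[r] = 0.198226, running G = 4.086069
t=6: π = [0.1969, 0.1751, 0.4245, 0.2035], E[r] = 1.1794, γ^t·E[r] = 0.138760, running G = 4.224829
t=7: π = [0.1969, 0.1751, 0.4245, 0.2035], E[r] = 1.1794, γ^t·E[r] = 0.097131, running G = 4.321961
t=8: π = [0.1969, 0.1751, 0.4245, 0.2035], E[r] = 1.1794, γ^t·E[r] = 0.067992, running G = 4.389952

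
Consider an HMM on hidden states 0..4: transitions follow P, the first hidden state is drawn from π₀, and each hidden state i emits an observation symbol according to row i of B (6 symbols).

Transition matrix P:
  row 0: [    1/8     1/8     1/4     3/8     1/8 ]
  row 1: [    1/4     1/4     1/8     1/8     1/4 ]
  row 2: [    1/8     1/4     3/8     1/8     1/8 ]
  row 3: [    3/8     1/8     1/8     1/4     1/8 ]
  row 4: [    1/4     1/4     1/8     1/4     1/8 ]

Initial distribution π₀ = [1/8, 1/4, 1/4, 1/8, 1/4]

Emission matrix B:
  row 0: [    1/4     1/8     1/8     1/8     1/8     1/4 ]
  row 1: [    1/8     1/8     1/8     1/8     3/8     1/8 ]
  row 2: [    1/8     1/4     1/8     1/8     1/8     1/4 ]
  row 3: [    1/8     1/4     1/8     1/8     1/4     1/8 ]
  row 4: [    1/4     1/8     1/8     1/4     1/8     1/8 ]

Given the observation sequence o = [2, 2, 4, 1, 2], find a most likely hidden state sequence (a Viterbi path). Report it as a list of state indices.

t=0: δ = [1.562e-02, 3.125e-02, 3.125e-02, 1.562e-02, 3.125e-02]  (obs o_0=2)
t=1: δ = [9.766e-04, 9.766e-04, 1.465e-03, 9.766e-04, 9.766e-04]  ψ = [1, 1, 2, 4, 1]  (obs o_1=2)
t=2: δ = [4.578e-05, 1.373e-04, 6.866e-05, 9.155e-05, 3.052e-05]  ψ = [3, 2, 2, 0, 1]  (obs o_2=4)
t=3: δ = [4.292e-06, 4.292e-06, 6.437e-06, 5.722e-06, 4.292e-06]  ψ = [1, 1, 2, 3, 1]  (obs o_3=1)
t=4: δ = [2.682e-07, 2.012e-07, 3.017e-07, 2.012e-07, 1.341e-07]  ψ = [3, 2, 2, 0, 1]  (obs o_4=2)
backtrack: best end state = 2; path = [2, 2, 2, 2, 2]

path = [2, 2, 2, 2, 2]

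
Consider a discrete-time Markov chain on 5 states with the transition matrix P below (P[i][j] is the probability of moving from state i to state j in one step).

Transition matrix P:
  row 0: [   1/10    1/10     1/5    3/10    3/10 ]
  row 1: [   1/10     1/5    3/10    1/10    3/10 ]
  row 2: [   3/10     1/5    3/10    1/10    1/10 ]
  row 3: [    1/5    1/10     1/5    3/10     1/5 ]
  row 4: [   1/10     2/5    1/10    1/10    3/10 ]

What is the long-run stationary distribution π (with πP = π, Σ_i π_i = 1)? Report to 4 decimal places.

π = [0.1604, 0.2154, 0.2195, 0.1651, 0.2396]

Balance equations π_j = Σ_i π_i·P[i][j]:
  π_0 = 1/10·π_0 + 1/10·π_1 + 3/10·π_2 + 1/5·π_3 + 1/10·π_4
  π_1 = 1/10·π_0 + 1/5·π_1 + 1/5·π_2 + 1/10·π_3 + 2/5·π_4
  π_2 = 1/5·π_0 + 3/10·π_1 + 3/10·π_2 + 1/5·π_3 + 1/10·π_4
  π_3 = 3/10·π_0 + 1/10·π_1 + 1/10·π_2 + 3/10·π_3 + 1/10·π_4
  normalize: π_0 + π_1 + π_2 + π_3 + π_4 = 1
Solving the linear system gives exactly π = [77/480, 827/3840, 281/1280, 317/1920, 23/96].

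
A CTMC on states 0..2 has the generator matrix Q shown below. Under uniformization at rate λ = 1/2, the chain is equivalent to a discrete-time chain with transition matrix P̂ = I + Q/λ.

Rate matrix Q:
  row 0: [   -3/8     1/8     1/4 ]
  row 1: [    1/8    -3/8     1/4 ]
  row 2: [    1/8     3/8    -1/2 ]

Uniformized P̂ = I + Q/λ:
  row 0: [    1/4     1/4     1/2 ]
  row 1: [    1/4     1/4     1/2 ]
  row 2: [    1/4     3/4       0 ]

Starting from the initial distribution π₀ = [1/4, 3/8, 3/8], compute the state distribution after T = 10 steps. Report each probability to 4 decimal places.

π = [0.2500, 0.4166, 0.3334]

t=0: π = [0.2500, 0.3750, 0.3750]
t=1: π = [0.2500, 0.4375, 0.3125]
t=2: π = [0.2500, 0.4063, 0.3438]
t=3: π = [0.2500, 0.4219, 0.3281]
t=4: π = [0.2500, 0.4141, 0.3359]
t=5: π = [0.2500, 0.4180, 0.3320]
t=6: π = [0.2500, 0.4160, 0.3340]
t=7: π = [0.2500, 0.4170, 0.3330]
t=8: π = [0.2500, 0.4165, 0.3335]
t=9: π = [0.2500, 0.4167, 0.3333]
t=10: π = [0.2500, 0.4166, 0.3334]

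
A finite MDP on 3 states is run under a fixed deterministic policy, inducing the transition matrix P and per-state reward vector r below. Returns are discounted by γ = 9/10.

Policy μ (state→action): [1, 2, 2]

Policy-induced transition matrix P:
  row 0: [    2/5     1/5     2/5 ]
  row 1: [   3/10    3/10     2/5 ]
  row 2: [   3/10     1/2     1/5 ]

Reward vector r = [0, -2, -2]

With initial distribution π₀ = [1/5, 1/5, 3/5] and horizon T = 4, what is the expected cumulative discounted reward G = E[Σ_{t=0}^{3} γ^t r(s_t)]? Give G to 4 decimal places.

t=0: π = [0.2000, 0.2000, 0.6000], E[r] = -1.6000, γ^t·E[r] = -1.600000, running G = -1.600000
t=1: π = [0.3200, 0.4000, 0.2800], E[r] = -1.3600, γ^t·E[r] = -1.224000, running G = -2.824000
t=2: π = [0.3320, 0.3240, 0.3440], E[r] = -1.3360, γ^t·E[r] = -1.082160, running G = -3.906160
t=3: π = [0.3332, 0.3356, 0.3312], E[r] = -1.3336, γ^t·E[r] = -0.972194, running G = -4.878354

G = -4.8784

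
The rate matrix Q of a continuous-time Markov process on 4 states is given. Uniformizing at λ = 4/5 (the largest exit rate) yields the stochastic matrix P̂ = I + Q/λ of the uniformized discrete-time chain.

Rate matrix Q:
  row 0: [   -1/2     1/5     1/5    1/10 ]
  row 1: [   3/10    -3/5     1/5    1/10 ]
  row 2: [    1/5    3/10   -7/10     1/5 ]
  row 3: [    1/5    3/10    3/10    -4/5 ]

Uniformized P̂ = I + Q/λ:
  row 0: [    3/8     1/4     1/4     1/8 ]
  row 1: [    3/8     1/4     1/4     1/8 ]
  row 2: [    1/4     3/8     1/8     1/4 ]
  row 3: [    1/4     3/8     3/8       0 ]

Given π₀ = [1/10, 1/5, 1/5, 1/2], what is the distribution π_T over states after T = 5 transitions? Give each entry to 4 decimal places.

π = [0.3281, 0.2969, 0.2377, 0.1373]

t=0: π = [0.1000, 0.2000, 0.2000, 0.5000]
t=1: π = [0.2875, 0.3375, 0.2875, 0.0875]
t=2: π = [0.3281, 0.2969, 0.2250, 0.1500]
t=3: π = [0.3281, 0.2969, 0.2406, 0.1344]
t=4: π = [0.3281, 0.2969, 0.2367, 0.1383]
t=5: π = [0.3281, 0.2969, 0.2377, 0.1373]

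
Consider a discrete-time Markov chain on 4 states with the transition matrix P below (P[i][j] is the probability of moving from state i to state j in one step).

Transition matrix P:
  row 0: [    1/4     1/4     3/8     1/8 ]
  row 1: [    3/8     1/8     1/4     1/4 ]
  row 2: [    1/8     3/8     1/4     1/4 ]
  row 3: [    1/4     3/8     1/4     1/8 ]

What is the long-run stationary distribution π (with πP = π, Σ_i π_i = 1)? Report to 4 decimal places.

Balance equations π_j = Σ_i π_i·P[i][j]:
  π_0 = 1/4·π_0 + 3/8·π_1 + 1/8·π_2 + 1/4·π_3
  π_1 = 1/4·π_0 + 1/8·π_1 + 3/8·π_2 + 3/8·π_3
  π_2 = 3/8·π_0 + 1/4·π_1 + 1/4·π_2 + 1/4·π_3
  normalize: π_0 + π_1 + π_2 + π_3 = 1
Solving the linear system gives exactly π = [82/329, 181/658, 185/658, 64/329].

π = [0.2492, 0.2751, 0.2812, 0.1945]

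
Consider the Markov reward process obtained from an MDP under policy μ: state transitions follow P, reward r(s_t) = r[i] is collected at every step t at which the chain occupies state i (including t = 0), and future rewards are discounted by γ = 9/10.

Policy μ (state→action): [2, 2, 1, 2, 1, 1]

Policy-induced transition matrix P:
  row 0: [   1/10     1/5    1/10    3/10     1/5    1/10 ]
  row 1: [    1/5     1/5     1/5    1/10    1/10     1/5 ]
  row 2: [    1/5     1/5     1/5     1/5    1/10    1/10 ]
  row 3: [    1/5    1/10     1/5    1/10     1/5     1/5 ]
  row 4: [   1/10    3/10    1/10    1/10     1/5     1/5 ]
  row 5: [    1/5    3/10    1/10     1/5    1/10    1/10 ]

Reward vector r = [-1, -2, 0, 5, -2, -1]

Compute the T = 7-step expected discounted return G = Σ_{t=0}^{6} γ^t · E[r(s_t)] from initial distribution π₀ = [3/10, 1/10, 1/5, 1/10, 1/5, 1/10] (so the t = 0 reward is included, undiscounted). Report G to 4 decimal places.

t=0: π = [0.3000, 0.1000, 0.2000, 0.1000, 0.2000, 0.1000], E[r] = -0.5000, γ^t·E[r] = -0.500000, running G = -0.500000
t=1: π = [0.1500, 0.2200, 0.1400, 0.1900, 0.1600, 0.1400], E[r] = -0.1000, γ^t·E[r] = -0.090000, running G = -0.590000
t=2: π = [0.1690, 0.2110, 0.1550, 0.1580, 0.1500, 0.1570], E[r] = -0.2580, γ^t·E[r] = -0.208980, running G = -0.798980
t=3: π = [0.1681, 0.2149, 0.1524, 0.1650, 0.1477, 0.1519], E[r] = -0.2202, γ^t·E[r] = -0.160526, running G = -0.959506
t=4: π = [0.1684, 0.2135, 0.1532, 0.1641, 0.1481, 0.1528], E[r] = -0.2240, γ^t·E[r] = -0.146973, running G = -1.106479
t=5: π = [0.1684, 0.2137, 0.1531, 0.1643, 0.1481, 0.1526], E[r] = -0.2230, γ^t·E[r] = -0.131657, running G = -1.238136
t=6: π = [0.1684, 0.2136, 0.1531, 0.1642, 0.1481, 0.1526], E[r] = -0.2232, γ^t·E[r] = -0.118617, running G = -1.356752

G = -1.3568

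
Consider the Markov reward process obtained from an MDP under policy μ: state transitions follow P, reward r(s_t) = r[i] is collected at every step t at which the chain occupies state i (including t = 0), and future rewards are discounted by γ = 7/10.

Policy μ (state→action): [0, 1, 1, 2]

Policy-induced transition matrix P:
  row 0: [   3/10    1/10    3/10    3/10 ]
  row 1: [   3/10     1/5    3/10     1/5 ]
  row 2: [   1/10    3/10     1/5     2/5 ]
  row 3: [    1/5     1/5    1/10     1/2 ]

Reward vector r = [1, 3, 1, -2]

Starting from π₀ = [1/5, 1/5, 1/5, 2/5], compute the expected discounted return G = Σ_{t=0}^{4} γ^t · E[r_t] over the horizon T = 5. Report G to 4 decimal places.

t=0: π = [0.2000, 0.2000, 0.2000, 0.4000], E[r] = 0.2000, γ^t·E[r] = 0.200000, running G = 0.200000
t=1: π = [0.2200, 0.2000, 0.2000, 0.3800], E[r] = 0.2600, γ^t·E[r] = 0.182000, running G = 0.382000
t=2: π = [0.2220, 0.1980, 0.2040, 0.3760], E[r] = 0.2680, γ^t·E[r] = 0.131320, running G = 0.513320
t=3: π = [0.2216, 0.1982, 0.2044, 0.3758], E[r] = 0.2690, γ^t·E[r] = 0.092267, running G = 0.605587
t=4: π = [0.2215, 0.1983, 0.2044, 0.3758], E[r] = 0.2692, γ^t·E[r] = 0.064640, running G = 0.670227

G = 0.6702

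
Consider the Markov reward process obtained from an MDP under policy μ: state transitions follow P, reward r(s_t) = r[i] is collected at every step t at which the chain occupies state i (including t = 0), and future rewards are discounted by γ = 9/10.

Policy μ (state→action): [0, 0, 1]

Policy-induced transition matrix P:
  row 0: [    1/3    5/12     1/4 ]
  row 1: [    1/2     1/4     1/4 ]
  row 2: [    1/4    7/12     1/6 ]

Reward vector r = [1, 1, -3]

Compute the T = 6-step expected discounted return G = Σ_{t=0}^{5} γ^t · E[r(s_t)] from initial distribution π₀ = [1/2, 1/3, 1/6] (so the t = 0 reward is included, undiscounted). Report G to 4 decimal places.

G = 0.5990

t=0: π = [0.5000, 0.3333, 0.1667], E[r] = 0.3333, γ^t·E[r] = 0.333333, running G = 0.333333
t=1: π = [0.3750, 0.3889, 0.2361], E[r] = 0.0556, γ^t·E[r] = 0.050000, running G = 0.383333
t=2: π = [0.3785, 0.3912, 0.2303], E[r] = 0.0787, γ^t·E[r] = 0.063750, running G = 0.447083
t=3: π = [0.3793, 0.3899, 0.2308], E[r] = 0.0768, γ^t·E[r] = 0.055969, running G = 0.503052
t=4: π = [0.3791, 0.3902, 0.2308], E[r] = 0.0769, γ^t·E[r] = 0.050477, running G = 0.553529
t=5: π = [0.3791, 0.3901, 0.2308], E[r] = 0.0769, γ^t·E[r] = 0.045422, running G = 0.598951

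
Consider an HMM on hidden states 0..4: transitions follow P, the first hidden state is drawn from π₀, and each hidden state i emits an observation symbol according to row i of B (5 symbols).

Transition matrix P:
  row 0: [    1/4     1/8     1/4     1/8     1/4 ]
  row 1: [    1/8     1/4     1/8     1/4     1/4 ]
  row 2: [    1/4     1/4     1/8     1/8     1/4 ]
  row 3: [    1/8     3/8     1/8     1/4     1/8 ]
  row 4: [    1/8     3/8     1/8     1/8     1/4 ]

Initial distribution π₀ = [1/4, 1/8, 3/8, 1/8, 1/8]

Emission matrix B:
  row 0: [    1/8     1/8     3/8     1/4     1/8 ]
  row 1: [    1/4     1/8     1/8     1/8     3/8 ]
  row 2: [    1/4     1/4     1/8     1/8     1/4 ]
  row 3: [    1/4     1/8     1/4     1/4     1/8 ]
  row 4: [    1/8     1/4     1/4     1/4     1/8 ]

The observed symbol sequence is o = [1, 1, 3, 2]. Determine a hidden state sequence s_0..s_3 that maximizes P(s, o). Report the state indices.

path = [2, 4, 4, 4]

t=0: δ = [3.125e-02, 1.562e-02, 9.375e-02, 1.562e-02, 3.125e-02]  (obs o_0=1)
t=1: δ = [2.930e-03, 2.930e-03, 2.930e-03, 1.465e-03, 5.859e-03]  ψ = [2, 2, 2, 2, 2]  (obs o_1=1)
t=2: δ = [1.831e-04, 2.747e-04, 9.155e-05, 1.831e-04, 3.662e-04]  ψ = [0, 4, 0, 1, 4]  (obs o_2=3)
t=3: δ = [1.717e-05, 1.717e-05, 5.722e-06, 1.717e-05, 2.289e-05]  ψ = [0, 4, 0, 1, 4]  (obs o_3=2)
backtrack: best end state = 4; path = [2, 4, 4, 4]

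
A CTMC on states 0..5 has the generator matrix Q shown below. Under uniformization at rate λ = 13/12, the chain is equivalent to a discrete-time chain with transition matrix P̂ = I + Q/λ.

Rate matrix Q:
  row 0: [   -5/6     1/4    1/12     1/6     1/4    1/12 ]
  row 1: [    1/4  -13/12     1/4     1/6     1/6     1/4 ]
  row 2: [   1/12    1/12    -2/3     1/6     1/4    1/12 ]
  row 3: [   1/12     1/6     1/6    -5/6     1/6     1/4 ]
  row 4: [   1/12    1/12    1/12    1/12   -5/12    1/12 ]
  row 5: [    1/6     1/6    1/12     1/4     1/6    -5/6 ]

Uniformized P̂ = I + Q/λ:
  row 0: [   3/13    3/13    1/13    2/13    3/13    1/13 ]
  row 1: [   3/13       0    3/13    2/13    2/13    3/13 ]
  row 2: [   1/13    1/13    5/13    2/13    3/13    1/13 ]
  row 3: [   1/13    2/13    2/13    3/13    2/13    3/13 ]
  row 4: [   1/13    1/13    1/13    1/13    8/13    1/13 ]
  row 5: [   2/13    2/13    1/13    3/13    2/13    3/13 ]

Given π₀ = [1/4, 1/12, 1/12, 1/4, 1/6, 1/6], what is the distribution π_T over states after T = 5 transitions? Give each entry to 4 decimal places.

t=0: π = [0.2500, 0.0833, 0.0833, 0.2500, 0.1667, 0.1667]
t=1: π = [0.1410, 0.1410, 0.1346, 0.1731, 0.2564, 0.1538]
t=2: π = [0.1321, 0.1129, 0.1534, 0.1593, 0.2934, 0.1489]
t=3: π = [0.1261, 0.1123, 0.1537, 0.1550, 0.3112, 0.1417]
t=4: π = [0.1245, 0.1105, 0.1534, 0.1527, 0.3190, 0.1398]
t=5: π = [0.1238, 0.1101, 0.1529, 0.1518, 0.3225, 0.1389]

π = [0.1238, 0.1101, 0.1529, 0.1518, 0.3225, 0.1389]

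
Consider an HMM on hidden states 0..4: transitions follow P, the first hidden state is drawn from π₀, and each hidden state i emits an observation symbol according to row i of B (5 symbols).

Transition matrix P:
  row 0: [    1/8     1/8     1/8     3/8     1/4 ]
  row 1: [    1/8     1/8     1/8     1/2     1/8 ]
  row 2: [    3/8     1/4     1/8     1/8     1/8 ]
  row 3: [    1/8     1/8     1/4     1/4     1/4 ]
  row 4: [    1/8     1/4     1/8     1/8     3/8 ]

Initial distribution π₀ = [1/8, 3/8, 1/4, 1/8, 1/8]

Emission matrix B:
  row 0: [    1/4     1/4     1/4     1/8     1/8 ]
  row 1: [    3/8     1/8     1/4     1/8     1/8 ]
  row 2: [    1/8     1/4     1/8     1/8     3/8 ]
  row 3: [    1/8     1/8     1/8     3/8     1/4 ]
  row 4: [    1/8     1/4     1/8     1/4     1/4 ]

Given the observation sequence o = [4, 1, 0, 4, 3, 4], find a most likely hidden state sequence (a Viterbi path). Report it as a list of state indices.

t=0: δ = [1.562e-02, 4.688e-02, 9.375e-02, 3.125e-02, 3.125e-02]  (obs o_0=4)
t=1: δ = [8.789e-03, 2.930e-03, 2.930e-03, 2.930e-03, 2.930e-03]  ψ = [2, 2, 2, 1, 2]  (obs o_1=1)
t=2: δ = [2.747e-04, 4.120e-04, 1.373e-04, 4.120e-04, 2.747e-04]  ψ = [0, 0, 0, 0, 0]  (obs o_2=0)
t=3: δ = [6.437e-06, 8.583e-06, 3.862e-05, 5.150e-05, 2.575e-05]  ψ = [1, 4, 3, 1, 3]  (obs o_3=4)
t=4: δ = [1.810e-06, 1.207e-06, 1.609e-06, 4.828e-06, 3.219e-06]  ψ = [2, 2, 3, 3, 3]  (obs o_4=3)
t=5: δ = [7.544e-08, 1.006e-07, 4.526e-07, 3.017e-07, 3.017e-07]  ψ = [2, 4, 3, 3, 3]  (obs o_5=4)
backtrack: best end state = 2; path = [2, 0, 1, 3, 3, 2]

path = [2, 0, 1, 3, 3, 2]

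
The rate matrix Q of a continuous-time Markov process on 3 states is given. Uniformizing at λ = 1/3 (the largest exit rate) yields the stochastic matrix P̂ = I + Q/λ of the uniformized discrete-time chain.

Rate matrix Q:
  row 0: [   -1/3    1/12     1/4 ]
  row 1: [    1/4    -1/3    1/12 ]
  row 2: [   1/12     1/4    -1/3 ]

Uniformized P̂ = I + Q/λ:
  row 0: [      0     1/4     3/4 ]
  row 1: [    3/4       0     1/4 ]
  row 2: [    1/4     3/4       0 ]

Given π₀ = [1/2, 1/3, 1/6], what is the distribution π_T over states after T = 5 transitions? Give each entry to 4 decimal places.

t=0: π = [0.5000, 0.3333, 0.1667]
t=1: π = [0.2917, 0.2500, 0.4583]
t=2: π = [0.3021, 0.4167, 0.2813]
t=3: π = [0.3828, 0.2865, 0.3307]
t=4: π = [0.2975, 0.3438, 0.3587]
t=5: π = [0.3475, 0.3434, 0.3091]

π = [0.3475, 0.3434, 0.3091]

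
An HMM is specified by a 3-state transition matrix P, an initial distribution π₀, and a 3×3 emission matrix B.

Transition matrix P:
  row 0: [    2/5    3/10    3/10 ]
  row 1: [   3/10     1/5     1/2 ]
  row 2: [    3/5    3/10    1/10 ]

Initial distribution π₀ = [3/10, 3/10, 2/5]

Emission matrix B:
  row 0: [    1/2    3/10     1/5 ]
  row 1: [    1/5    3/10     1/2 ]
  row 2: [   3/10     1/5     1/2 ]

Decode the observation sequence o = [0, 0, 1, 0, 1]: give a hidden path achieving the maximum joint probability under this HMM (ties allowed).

path = [2, 0, 0, 0, 0]

t=0: δ = [1.500e-01, 6.000e-02, 1.200e-01]  (obs o_0=0)
t=1: δ = [3.600e-02, 9.000e-03, 1.350e-02]  ψ = [2, 0, 0]  (obs o_1=0)
t=2: δ = [4.320e-03, 3.240e-03, 2.160e-03]  ψ = [0, 0, 0]  (obs o_2=1)
t=3: δ = [8.640e-04, 2.592e-04, 4.860e-04]  ψ = [0, 0, 1]  (obs o_3=0)
t=4: δ = [1.037e-04, 7.776e-05, 5.184e-05]  ψ = [0, 0, 0]  (obs o_4=1)
backtrack: best end state = 0; path = [2, 0, 0, 0, 0]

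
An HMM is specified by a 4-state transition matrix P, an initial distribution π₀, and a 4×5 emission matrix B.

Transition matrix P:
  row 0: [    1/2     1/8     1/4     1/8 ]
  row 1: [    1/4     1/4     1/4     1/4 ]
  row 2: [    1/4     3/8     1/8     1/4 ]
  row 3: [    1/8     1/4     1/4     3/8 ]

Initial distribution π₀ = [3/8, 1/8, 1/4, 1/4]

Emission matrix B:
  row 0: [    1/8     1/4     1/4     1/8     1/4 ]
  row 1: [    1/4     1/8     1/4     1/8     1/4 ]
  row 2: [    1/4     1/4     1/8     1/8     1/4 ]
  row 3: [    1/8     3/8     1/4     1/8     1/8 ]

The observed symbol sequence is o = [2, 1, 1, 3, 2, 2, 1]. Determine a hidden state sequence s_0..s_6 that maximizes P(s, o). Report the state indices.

t=0: δ = [9.375e-02, 3.125e-02, 3.125e-02, 6.250e-02]  (obs o_0=2)
t=1: δ = [1.172e-02, 1.953e-03, 5.859e-03, 8.789e-03]  ψ = [0, 3, 0, 3]  (obs o_1=1)
t=2: δ = [1.465e-03, 2.747e-04, 7.324e-04, 1.236e-03]  ψ = [0, 2, 0, 3]  (obs o_2=1)
t=3: δ = [9.155e-05, 3.862e-05, 4.578e-05, 5.794e-05]  ψ = [0, 3, 0, 3]  (obs o_3=3)
t=4: δ = [1.144e-05, 4.292e-06, 2.861e-06, 5.431e-06]  ψ = [0, 2, 0, 3]  (obs o_4=2)
t=5: δ = [1.431e-06, 3.576e-07, 3.576e-07, 5.092e-07]  ψ = [0, 0, 0, 3]  (obs o_5=2)
t=6: δ = [1.788e-07, 2.235e-08, 8.941e-08, 7.161e-08]  ψ = [0, 0, 0, 3]  (obs o_6=1)
backtrack: best end state = 0; path = [0, 0, 0, 0, 0, 0, 0]

path = [0, 0, 0, 0, 0, 0, 0]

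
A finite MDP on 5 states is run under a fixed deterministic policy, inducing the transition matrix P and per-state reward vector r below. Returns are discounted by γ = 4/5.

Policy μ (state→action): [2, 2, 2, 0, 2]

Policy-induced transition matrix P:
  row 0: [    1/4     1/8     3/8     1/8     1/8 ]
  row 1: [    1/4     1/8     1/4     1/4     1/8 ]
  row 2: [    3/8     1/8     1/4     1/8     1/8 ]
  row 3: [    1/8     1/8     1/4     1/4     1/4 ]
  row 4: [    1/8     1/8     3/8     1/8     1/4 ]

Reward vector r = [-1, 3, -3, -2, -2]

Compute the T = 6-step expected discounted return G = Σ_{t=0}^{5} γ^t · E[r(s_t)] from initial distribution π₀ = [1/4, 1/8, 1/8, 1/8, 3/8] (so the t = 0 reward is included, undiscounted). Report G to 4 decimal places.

G = -5.1491

t=0: π = [0.2500, 0.1250, 0.1250, 0.1250, 0.3750], E[r] = -1.2500, γ^t·E[r] = -1.250000, running G = -1.250000
t=1: π = [0.2031, 0.1250, 0.3281, 0.1563, 0.1875], E[r] = -1.5000, γ^t·E[r] = -1.200000, running G = -2.450000
t=2: π = [0.2480, 0.1250, 0.2988, 0.1602, 0.1680], E[r] = -1.4258, γ^t·E[r] = -0.912500, running G = -3.362500
t=3: π = [0.2463, 0.1250, 0.3020, 0.1606, 0.1660], E[r] = -1.4307, γ^t·E[r] = -0.732500, running G = -4.095000
t=4: π = [0.2469, 0.1250, 0.3015, 0.1607, 0.1658], E[r] = -1.4296, γ^t·E[r] = -0.585575, running G = -4.680575
t=5: π = [0.2469, 0.1250, 0.3016, 0.1607, 0.1658], E[r] = -1.4297, γ^t·E[r] = -0.468490, running G = -5.149065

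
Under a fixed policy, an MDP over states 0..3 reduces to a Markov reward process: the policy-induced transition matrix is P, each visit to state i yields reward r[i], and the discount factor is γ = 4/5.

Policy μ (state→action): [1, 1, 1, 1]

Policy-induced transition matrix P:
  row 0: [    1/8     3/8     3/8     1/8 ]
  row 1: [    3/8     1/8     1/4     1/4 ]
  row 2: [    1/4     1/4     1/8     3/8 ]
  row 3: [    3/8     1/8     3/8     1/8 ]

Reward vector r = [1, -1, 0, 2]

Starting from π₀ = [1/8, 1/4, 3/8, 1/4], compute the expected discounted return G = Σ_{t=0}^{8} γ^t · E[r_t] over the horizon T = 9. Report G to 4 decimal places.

G = 2.0754

t=0: π = [0.1250, 0.2500, 0.3750, 0.2500], E[r] = 0.3750, γ^t·E[r] = 0.375000, running G = 0.375000
t=1: π = [0.2969, 0.2031, 0.2500, 0.2500], E[r] = 0.5938, γ^t·E[r] = 0.475000, running G = 0.850000
t=2: π = [0.2695, 0.2305, 0.2871, 0.2129], E[r] = 0.4648, γ^t·E[r] = 0.297500, running G = 1.147500
t=3: π = [0.2717, 0.2283, 0.2744, 0.2256], E[r] = 0.4946, γ^t·E[r] = 0.253250, running G = 1.400750
t=4: π = [0.2728, 0.2272, 0.2779, 0.2221], E[r] = 0.4898, γ^t·E[r] = 0.200625, running G = 1.601375
t=5: π = [0.2721, 0.2279, 0.2771, 0.2229], E[r] = 0.4899, γ^t·E[r] = 0.160528, running G = 1.761903
t=6: π = [0.2723, 0.2277, 0.2772, 0.2228], E[r] = 0.4902, γ^t·E[r] = 0.128510, running G = 1.890412
t=7: π = [0.2723, 0.2277, 0.2772, 0.2228], E[r] = 0.4901, γ^t·E[r] = 0.102771, running G = 1.993184
t=8: π = [0.2723, 0.2277, 0.2772, 0.2228], E[r] = 0.4901, γ^t·E[r] = 0.082227, running G = 2.075411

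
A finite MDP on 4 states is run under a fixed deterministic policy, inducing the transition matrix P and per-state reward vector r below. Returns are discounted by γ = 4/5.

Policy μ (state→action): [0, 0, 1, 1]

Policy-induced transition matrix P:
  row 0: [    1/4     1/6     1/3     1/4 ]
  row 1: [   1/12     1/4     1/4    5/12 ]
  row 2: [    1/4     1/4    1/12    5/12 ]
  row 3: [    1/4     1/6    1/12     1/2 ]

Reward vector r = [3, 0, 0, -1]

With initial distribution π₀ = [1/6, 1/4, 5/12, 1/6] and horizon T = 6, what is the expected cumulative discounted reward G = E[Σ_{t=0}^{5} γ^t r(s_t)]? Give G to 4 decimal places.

G = 0.9483

t=0: π = [0.1667, 0.2500, 0.4167, 0.1667], E[r] = 0.3333, γ^t·E[r] = 0.333333, running G = 0.333333
t=1: π = [0.2083, 0.2222, 0.1667, 0.4028], E[r] = 0.2222, γ^t·E[r] = 0.177778, running G = 0.511111
t=2: π = [0.2130, 0.1991, 0.1725, 0.4155], E[r] = 0.2234, γ^t·E[r] = 0.142963, running G = 0.654074
t=3: π = [0.2168, 0.1976, 0.1698, 0.4158], E[r] = 0.2347, γ^t·E[r] = 0.120148, running G = 0.774222
t=4: π = [0.2171, 0.1973, 0.1705, 0.4152], E[r] = 0.2360, γ^t·E[r] = 0.096668, running G = 0.870891
t=5: π = [0.2171, 0.1973, 0.1705, 0.4151], E[r] = 0.2363, γ^t·E[r] = 0.077421, running G = 0.948312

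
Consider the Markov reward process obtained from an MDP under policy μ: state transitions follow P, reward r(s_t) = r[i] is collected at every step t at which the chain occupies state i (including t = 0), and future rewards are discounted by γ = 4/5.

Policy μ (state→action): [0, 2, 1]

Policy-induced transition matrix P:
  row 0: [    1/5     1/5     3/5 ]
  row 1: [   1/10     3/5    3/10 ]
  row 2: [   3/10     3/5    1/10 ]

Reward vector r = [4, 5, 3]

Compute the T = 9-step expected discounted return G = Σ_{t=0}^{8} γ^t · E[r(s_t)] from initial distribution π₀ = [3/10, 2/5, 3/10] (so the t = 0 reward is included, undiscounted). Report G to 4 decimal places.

t=0: π = [0.3000, 0.4000, 0.3000], E[r] = 4.1000, γ^t·E[r] = 4.100000, running G = 4.100000
t=1: π = [0.1900, 0.4800, 0.3300], E[r] = 4.1500, γ^t·E[r] = 3.320000, running G = 7.420000
t=2: π = [0.1850, 0.5240, 0.2910], E[r] = 4.2330, γ^t·E[r] = 2.709120, running G = 10.129120
t=3: π = [0.1767, 0.5260, 0.2973], E[r] = 4.2287, γ^t·E[r] = 2.165094, running G = 12.294214
t=4: π = [0.1771, 0.5293, 0.2936], E[r] = 4.2358, γ^t·E[r] = 1.734971, running G = 14.029186
t=5: π = [0.1764, 0.5291, 0.2944], E[r] = 4.2347, γ^t·E[r] = 1.387633, running G = 15.416819
t=6: π = [0.1765, 0.5294, 0.2940], E[r] = 4.2354, γ^t·E[r] = 1.110282, running G = 16.527101
t=7: π = [0.1765, 0.5294, 0.2942], E[r] = 4.2352, γ^t·E[r] = 0.888194, running G = 17.415294
t=8: π = [0.1765, 0.5294, 0.2941], E[r] = 4.2353, γ^t·E[r] = 0.710567, running G = 18.125861

G = 18.1259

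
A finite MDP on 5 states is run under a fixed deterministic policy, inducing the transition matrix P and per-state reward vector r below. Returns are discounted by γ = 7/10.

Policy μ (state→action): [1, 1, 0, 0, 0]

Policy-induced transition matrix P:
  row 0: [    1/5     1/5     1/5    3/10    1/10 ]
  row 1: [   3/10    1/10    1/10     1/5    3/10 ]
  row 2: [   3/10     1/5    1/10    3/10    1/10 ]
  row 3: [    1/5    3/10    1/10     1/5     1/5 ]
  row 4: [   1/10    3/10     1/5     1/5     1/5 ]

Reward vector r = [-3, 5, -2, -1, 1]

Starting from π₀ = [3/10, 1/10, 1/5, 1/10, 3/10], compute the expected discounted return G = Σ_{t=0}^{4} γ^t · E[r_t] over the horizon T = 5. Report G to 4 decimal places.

t=0: π = [0.3000, 0.1000, 0.2000, 0.1000, 0.3000], E[r] = -0.6000, γ^t·E[r] = -0.600000, running G = -0.600000
t=1: π = [0.2000, 0.2300, 0.1600, 0.2500, 0.1600], E[r] = 0.1400, γ^t·E[r] = 0.098000, running G = -0.502000
t=2: π = [0.2230, 0.2180, 0.1360, 0.2360, 0.1870], E[r] = 0.1000, γ^t·E[r] = 0.049000, running G = -0.453000
t=3: π = [0.2167, 0.2205, 0.1410, 0.2359, 0.1859], E[r] = 0.1204, γ^t·E[r] = 0.041297, running G = -0.411703
t=4: π = [0.2176, 0.2201, 0.1403, 0.2358, 0.1863], E[r] = 0.1180, γ^t·E[r] = 0.028322, running G = -0.383381

G = -0.3834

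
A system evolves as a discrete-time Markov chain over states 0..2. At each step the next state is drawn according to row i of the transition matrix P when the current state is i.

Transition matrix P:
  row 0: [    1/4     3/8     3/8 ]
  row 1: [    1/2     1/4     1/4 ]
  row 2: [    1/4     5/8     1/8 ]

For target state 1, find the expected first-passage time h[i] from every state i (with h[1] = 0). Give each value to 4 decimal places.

h = [2.2222, 0.0000, 1.7778]

First-step conditioning: h[1] = 0; for i ≠ 1, h[i] = 1 + Σ_k P[i][k]·h[k].
  h[0] = 1 + 1/4·h[0] + 3/8·h[2]
  h[2] = 1 + 1/4·h[0] + 1/8·h[2]
Solving the 2×2 linear system over states ≠ 1 gives exactly h = [20/9, 0, 16/9] (h[1] = 0 is the target).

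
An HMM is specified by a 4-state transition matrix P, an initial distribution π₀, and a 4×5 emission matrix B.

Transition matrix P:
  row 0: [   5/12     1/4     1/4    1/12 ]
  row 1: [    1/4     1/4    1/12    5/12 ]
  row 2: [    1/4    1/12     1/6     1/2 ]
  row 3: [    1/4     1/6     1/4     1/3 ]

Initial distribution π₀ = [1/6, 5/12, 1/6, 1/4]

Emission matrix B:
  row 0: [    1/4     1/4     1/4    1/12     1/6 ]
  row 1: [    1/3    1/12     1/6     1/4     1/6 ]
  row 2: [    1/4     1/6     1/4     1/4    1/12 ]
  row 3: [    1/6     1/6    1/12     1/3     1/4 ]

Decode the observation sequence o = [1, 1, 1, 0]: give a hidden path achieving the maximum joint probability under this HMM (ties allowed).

t=0: δ = [4.167e-02, 3.472e-02, 2.778e-02, 4.167e-02]  (obs o_0=1)
t=1: δ = [4.340e-03, 8.681e-04, 1.736e-03, 2.411e-03]  ψ = [0, 0, 0, 1]  (obs o_1=1)
t=2: δ = [4.521e-04, 9.042e-05, 1.808e-04, 1.447e-04]  ψ = [0, 0, 0, 2]  (obs o_2=1)
t=3: δ = [4.710e-05, 3.768e-05, 2.826e-05, 1.507e-05]  ψ = [0, 0, 0, 2]  (obs o_3=0)
backtrack: best end state = 0; path = [0, 0, 0, 0]

path = [0, 0, 0, 0]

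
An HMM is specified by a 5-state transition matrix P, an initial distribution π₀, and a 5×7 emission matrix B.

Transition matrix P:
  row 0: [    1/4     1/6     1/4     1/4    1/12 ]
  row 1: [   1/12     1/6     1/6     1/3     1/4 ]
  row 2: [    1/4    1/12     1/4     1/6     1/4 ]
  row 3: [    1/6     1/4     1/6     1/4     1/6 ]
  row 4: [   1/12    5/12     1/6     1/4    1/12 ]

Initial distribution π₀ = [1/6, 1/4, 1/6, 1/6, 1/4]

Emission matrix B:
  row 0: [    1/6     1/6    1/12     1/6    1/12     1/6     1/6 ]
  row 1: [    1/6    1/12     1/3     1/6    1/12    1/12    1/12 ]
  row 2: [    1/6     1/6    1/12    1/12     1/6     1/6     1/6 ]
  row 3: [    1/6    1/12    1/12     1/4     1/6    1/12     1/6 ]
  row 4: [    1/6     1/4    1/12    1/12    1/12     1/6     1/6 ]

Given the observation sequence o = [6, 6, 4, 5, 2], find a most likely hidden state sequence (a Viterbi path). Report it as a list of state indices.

path = [4, 1, 3, 4, 1]

t=0: δ = [2.778e-02, 2.083e-02, 2.778e-02, 2.778e-02, 4.167e-02]  (obs o_0=6)
t=1: δ = [1.157e-03, 1.447e-03, 1.157e-03, 1.736e-03, 1.157e-03]  ψ = [0, 4, 0, 4, 2]  (obs o_1=6)
t=2: δ = [2.411e-05, 4.019e-05, 4.823e-05, 8.038e-05, 3.014e-05]  ψ = [0, 4, 0, 1, 1]  (obs o_2=4)
t=3: δ = [2.233e-06, 1.674e-06, 2.233e-06, 1.674e-06, 2.233e-06]  ψ = [3, 3, 3, 3, 3]  (obs o_3=5)
t=4: δ = [4.651e-08, 3.101e-07, 4.651e-08, 4.651e-08, 4.651e-08]  ψ = [0, 4, 0, 0, 2]  (obs o_4=2)
backtrack: best end state = 1; path = [4, 1, 3, 4, 1]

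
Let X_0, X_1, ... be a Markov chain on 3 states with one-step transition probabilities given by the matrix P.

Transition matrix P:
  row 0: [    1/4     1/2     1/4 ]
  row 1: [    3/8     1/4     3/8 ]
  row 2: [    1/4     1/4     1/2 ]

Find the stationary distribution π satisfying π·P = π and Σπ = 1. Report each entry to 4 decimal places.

π = [0.2903, 0.3226, 0.3871]

Balance equations π_j = Σ_i π_i·P[i][j]:
  π_0 = 1/4·π_0 + 3/8·π_1 + 1/4·π_2
  π_1 = 1/2·π_0 + 1/4·π_1 + 1/4·π_2
  normalize: π_0 + π_1 + π_2 = 1
Solving the linear system gives exactly π = [9/31, 10/31, 12/31].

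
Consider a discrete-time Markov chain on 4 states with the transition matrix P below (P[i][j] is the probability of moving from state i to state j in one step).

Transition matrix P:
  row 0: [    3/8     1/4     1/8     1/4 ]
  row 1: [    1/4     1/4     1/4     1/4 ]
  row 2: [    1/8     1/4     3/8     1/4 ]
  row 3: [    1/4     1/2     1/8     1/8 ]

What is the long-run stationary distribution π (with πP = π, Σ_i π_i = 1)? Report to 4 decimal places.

π = [0.2546, 0.3056, 0.2176, 0.2222]

Balance equations π_j = Σ_i π_i·P[i][j]:
  π_0 = 3/8·π_0 + 1/4·π_1 + 1/8·π_2 + 1/4·π_3
  π_1 = 1/4·π_0 + 1/4·π_1 + 1/4·π_2 + 1/2·π_3
  π_2 = 1/8·π_0 + 1/4·π_1 + 3/8·π_2 + 1/8·π_3
  normalize: π_0 + π_1 + π_2 + π_3 = 1
Solving the linear system gives exactly π = [55/216, 11/36, 47/216, 2/9].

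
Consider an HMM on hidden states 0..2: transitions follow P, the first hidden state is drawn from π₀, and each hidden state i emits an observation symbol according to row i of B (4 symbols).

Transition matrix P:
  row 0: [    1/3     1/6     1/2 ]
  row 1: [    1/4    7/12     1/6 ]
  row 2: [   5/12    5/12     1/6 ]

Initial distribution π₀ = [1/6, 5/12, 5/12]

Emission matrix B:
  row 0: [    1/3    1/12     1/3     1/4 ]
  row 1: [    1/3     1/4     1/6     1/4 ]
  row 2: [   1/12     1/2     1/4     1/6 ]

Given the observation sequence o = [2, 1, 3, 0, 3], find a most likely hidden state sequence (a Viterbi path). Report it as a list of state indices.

t=0: δ = [5.556e-02, 6.944e-02, 1.042e-01]  (obs o_0=2)
t=1: δ = [3.617e-03, 1.085e-02, 1.389e-02]  ψ = [2, 2, 0]  (obs o_1=1)
t=2: δ = [1.447e-03, 1.582e-03, 3.858e-04]  ψ = [2, 1, 2]  (obs o_2=3)
t=3: δ = [1.608e-04, 3.077e-04, 6.028e-05]  ψ = [0, 1, 0]  (obs o_3=0)
t=4: δ = [1.923e-05, 4.487e-05, 1.340e-05]  ψ = [1, 1, 0]  (obs o_4=3)
backtrack: best end state = 1; path = [2, 1, 1, 1, 1]

path = [2, 1, 1, 1, 1]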